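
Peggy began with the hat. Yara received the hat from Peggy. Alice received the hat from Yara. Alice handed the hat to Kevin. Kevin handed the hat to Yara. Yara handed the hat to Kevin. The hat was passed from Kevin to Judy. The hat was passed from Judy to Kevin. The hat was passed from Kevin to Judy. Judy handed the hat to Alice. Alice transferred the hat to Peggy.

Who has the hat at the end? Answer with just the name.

Answer: Peggy

Derivation:
Tracking the hat through each event:
Start: Peggy has the hat.
After event 1: Yara has the hat.
After event 2: Alice has the hat.
After event 3: Kevin has the hat.
After event 4: Yara has the hat.
After event 5: Kevin has the hat.
After event 6: Judy has the hat.
After event 7: Kevin has the hat.
After event 8: Judy has the hat.
After event 9: Alice has the hat.
After event 10: Peggy has the hat.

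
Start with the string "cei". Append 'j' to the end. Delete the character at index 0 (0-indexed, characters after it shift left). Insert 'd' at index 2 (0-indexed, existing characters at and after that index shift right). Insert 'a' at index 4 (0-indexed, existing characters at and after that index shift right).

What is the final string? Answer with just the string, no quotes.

Answer: eidja

Derivation:
Applying each edit step by step:
Start: "cei"
Op 1 (append 'j'): "cei" -> "ceij"
Op 2 (delete idx 0 = 'c'): "ceij" -> "eij"
Op 3 (insert 'd' at idx 2): "eij" -> "eidj"
Op 4 (insert 'a' at idx 4): "eidj" -> "eidja"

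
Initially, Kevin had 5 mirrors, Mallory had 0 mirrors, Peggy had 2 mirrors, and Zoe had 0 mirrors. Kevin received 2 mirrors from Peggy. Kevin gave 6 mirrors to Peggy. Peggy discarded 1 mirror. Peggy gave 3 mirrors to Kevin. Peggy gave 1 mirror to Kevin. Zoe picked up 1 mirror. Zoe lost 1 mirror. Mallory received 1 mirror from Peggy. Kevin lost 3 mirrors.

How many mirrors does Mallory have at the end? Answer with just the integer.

Answer: 1

Derivation:
Tracking counts step by step:
Start: Kevin=5, Mallory=0, Peggy=2, Zoe=0
Event 1 (Peggy -> Kevin, 2): Peggy: 2 -> 0, Kevin: 5 -> 7. State: Kevin=7, Mallory=0, Peggy=0, Zoe=0
Event 2 (Kevin -> Peggy, 6): Kevin: 7 -> 1, Peggy: 0 -> 6. State: Kevin=1, Mallory=0, Peggy=6, Zoe=0
Event 3 (Peggy -1): Peggy: 6 -> 5. State: Kevin=1, Mallory=0, Peggy=5, Zoe=0
Event 4 (Peggy -> Kevin, 3): Peggy: 5 -> 2, Kevin: 1 -> 4. State: Kevin=4, Mallory=0, Peggy=2, Zoe=0
Event 5 (Peggy -> Kevin, 1): Peggy: 2 -> 1, Kevin: 4 -> 5. State: Kevin=5, Mallory=0, Peggy=1, Zoe=0
Event 6 (Zoe +1): Zoe: 0 -> 1. State: Kevin=5, Mallory=0, Peggy=1, Zoe=1
Event 7 (Zoe -1): Zoe: 1 -> 0. State: Kevin=5, Mallory=0, Peggy=1, Zoe=0
Event 8 (Peggy -> Mallory, 1): Peggy: 1 -> 0, Mallory: 0 -> 1. State: Kevin=5, Mallory=1, Peggy=0, Zoe=0
Event 9 (Kevin -3): Kevin: 5 -> 2. State: Kevin=2, Mallory=1, Peggy=0, Zoe=0

Mallory's final count: 1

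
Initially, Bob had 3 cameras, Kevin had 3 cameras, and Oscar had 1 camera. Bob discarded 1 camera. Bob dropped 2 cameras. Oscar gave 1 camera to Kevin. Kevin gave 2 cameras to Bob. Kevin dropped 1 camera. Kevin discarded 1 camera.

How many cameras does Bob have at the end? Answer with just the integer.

Answer: 2

Derivation:
Tracking counts step by step:
Start: Bob=3, Kevin=3, Oscar=1
Event 1 (Bob -1): Bob: 3 -> 2. State: Bob=2, Kevin=3, Oscar=1
Event 2 (Bob -2): Bob: 2 -> 0. State: Bob=0, Kevin=3, Oscar=1
Event 3 (Oscar -> Kevin, 1): Oscar: 1 -> 0, Kevin: 3 -> 4. State: Bob=0, Kevin=4, Oscar=0
Event 4 (Kevin -> Bob, 2): Kevin: 4 -> 2, Bob: 0 -> 2. State: Bob=2, Kevin=2, Oscar=0
Event 5 (Kevin -1): Kevin: 2 -> 1. State: Bob=2, Kevin=1, Oscar=0
Event 6 (Kevin -1): Kevin: 1 -> 0. State: Bob=2, Kevin=0, Oscar=0

Bob's final count: 2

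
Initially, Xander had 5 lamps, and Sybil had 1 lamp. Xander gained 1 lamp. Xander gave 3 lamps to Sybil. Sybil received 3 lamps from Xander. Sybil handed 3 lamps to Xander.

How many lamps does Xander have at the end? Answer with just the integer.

Tracking counts step by step:
Start: Xander=5, Sybil=1
Event 1 (Xander +1): Xander: 5 -> 6. State: Xander=6, Sybil=1
Event 2 (Xander -> Sybil, 3): Xander: 6 -> 3, Sybil: 1 -> 4. State: Xander=3, Sybil=4
Event 3 (Xander -> Sybil, 3): Xander: 3 -> 0, Sybil: 4 -> 7. State: Xander=0, Sybil=7
Event 4 (Sybil -> Xander, 3): Sybil: 7 -> 4, Xander: 0 -> 3. State: Xander=3, Sybil=4

Xander's final count: 3

Answer: 3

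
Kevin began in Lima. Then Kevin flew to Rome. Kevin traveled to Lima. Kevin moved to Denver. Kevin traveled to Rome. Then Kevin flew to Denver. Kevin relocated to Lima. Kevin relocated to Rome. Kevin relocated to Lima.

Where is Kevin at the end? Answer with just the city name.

Tracking Kevin's location:
Start: Kevin is in Lima.
After move 1: Lima -> Rome. Kevin is in Rome.
After move 2: Rome -> Lima. Kevin is in Lima.
After move 3: Lima -> Denver. Kevin is in Denver.
After move 4: Denver -> Rome. Kevin is in Rome.
After move 5: Rome -> Denver. Kevin is in Denver.
After move 6: Denver -> Lima. Kevin is in Lima.
After move 7: Lima -> Rome. Kevin is in Rome.
After move 8: Rome -> Lima. Kevin is in Lima.

Answer: Lima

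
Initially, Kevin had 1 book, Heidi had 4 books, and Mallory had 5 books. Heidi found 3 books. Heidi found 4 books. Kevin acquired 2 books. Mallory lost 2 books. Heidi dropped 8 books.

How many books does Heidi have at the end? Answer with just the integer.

Answer: 3

Derivation:
Tracking counts step by step:
Start: Kevin=1, Heidi=4, Mallory=5
Event 1 (Heidi +3): Heidi: 4 -> 7. State: Kevin=1, Heidi=7, Mallory=5
Event 2 (Heidi +4): Heidi: 7 -> 11. State: Kevin=1, Heidi=11, Mallory=5
Event 3 (Kevin +2): Kevin: 1 -> 3. State: Kevin=3, Heidi=11, Mallory=5
Event 4 (Mallory -2): Mallory: 5 -> 3. State: Kevin=3, Heidi=11, Mallory=3
Event 5 (Heidi -8): Heidi: 11 -> 3. State: Kevin=3, Heidi=3, Mallory=3

Heidi's final count: 3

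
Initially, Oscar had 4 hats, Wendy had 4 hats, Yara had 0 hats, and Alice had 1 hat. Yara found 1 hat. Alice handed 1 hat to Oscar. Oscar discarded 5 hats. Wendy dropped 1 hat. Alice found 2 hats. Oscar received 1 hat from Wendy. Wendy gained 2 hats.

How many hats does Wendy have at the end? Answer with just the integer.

Answer: 4

Derivation:
Tracking counts step by step:
Start: Oscar=4, Wendy=4, Yara=0, Alice=1
Event 1 (Yara +1): Yara: 0 -> 1. State: Oscar=4, Wendy=4, Yara=1, Alice=1
Event 2 (Alice -> Oscar, 1): Alice: 1 -> 0, Oscar: 4 -> 5. State: Oscar=5, Wendy=4, Yara=1, Alice=0
Event 3 (Oscar -5): Oscar: 5 -> 0. State: Oscar=0, Wendy=4, Yara=1, Alice=0
Event 4 (Wendy -1): Wendy: 4 -> 3. State: Oscar=0, Wendy=3, Yara=1, Alice=0
Event 5 (Alice +2): Alice: 0 -> 2. State: Oscar=0, Wendy=3, Yara=1, Alice=2
Event 6 (Wendy -> Oscar, 1): Wendy: 3 -> 2, Oscar: 0 -> 1. State: Oscar=1, Wendy=2, Yara=1, Alice=2
Event 7 (Wendy +2): Wendy: 2 -> 4. State: Oscar=1, Wendy=4, Yara=1, Alice=2

Wendy's final count: 4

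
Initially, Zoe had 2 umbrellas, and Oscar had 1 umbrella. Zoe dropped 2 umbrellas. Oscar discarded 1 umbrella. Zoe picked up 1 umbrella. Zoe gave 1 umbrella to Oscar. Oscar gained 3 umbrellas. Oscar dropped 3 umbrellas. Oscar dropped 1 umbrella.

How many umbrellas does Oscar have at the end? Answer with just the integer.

Tracking counts step by step:
Start: Zoe=2, Oscar=1
Event 1 (Zoe -2): Zoe: 2 -> 0. State: Zoe=0, Oscar=1
Event 2 (Oscar -1): Oscar: 1 -> 0. State: Zoe=0, Oscar=0
Event 3 (Zoe +1): Zoe: 0 -> 1. State: Zoe=1, Oscar=0
Event 4 (Zoe -> Oscar, 1): Zoe: 1 -> 0, Oscar: 0 -> 1. State: Zoe=0, Oscar=1
Event 5 (Oscar +3): Oscar: 1 -> 4. State: Zoe=0, Oscar=4
Event 6 (Oscar -3): Oscar: 4 -> 1. State: Zoe=0, Oscar=1
Event 7 (Oscar -1): Oscar: 1 -> 0. State: Zoe=0, Oscar=0

Oscar's final count: 0

Answer: 0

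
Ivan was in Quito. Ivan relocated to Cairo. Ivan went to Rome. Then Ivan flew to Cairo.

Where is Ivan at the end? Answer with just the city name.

Answer: Cairo

Derivation:
Tracking Ivan's location:
Start: Ivan is in Quito.
After move 1: Quito -> Cairo. Ivan is in Cairo.
After move 2: Cairo -> Rome. Ivan is in Rome.
After move 3: Rome -> Cairo. Ivan is in Cairo.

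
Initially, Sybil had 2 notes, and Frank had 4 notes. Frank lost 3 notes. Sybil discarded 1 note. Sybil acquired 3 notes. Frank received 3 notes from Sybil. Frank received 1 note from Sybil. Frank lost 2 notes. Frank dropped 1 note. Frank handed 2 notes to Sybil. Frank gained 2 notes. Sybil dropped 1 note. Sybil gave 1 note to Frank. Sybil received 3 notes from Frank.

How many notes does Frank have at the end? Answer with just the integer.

Answer: 0

Derivation:
Tracking counts step by step:
Start: Sybil=2, Frank=4
Event 1 (Frank -3): Frank: 4 -> 1. State: Sybil=2, Frank=1
Event 2 (Sybil -1): Sybil: 2 -> 1. State: Sybil=1, Frank=1
Event 3 (Sybil +3): Sybil: 1 -> 4. State: Sybil=4, Frank=1
Event 4 (Sybil -> Frank, 3): Sybil: 4 -> 1, Frank: 1 -> 4. State: Sybil=1, Frank=4
Event 5 (Sybil -> Frank, 1): Sybil: 1 -> 0, Frank: 4 -> 5. State: Sybil=0, Frank=5
Event 6 (Frank -2): Frank: 5 -> 3. State: Sybil=0, Frank=3
Event 7 (Frank -1): Frank: 3 -> 2. State: Sybil=0, Frank=2
Event 8 (Frank -> Sybil, 2): Frank: 2 -> 0, Sybil: 0 -> 2. State: Sybil=2, Frank=0
Event 9 (Frank +2): Frank: 0 -> 2. State: Sybil=2, Frank=2
Event 10 (Sybil -1): Sybil: 2 -> 1. State: Sybil=1, Frank=2
Event 11 (Sybil -> Frank, 1): Sybil: 1 -> 0, Frank: 2 -> 3. State: Sybil=0, Frank=3
Event 12 (Frank -> Sybil, 3): Frank: 3 -> 0, Sybil: 0 -> 3. State: Sybil=3, Frank=0

Frank's final count: 0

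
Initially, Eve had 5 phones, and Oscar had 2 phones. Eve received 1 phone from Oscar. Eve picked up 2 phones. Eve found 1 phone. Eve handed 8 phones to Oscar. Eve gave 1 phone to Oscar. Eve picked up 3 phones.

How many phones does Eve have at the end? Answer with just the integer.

Answer: 3

Derivation:
Tracking counts step by step:
Start: Eve=5, Oscar=2
Event 1 (Oscar -> Eve, 1): Oscar: 2 -> 1, Eve: 5 -> 6. State: Eve=6, Oscar=1
Event 2 (Eve +2): Eve: 6 -> 8. State: Eve=8, Oscar=1
Event 3 (Eve +1): Eve: 8 -> 9. State: Eve=9, Oscar=1
Event 4 (Eve -> Oscar, 8): Eve: 9 -> 1, Oscar: 1 -> 9. State: Eve=1, Oscar=9
Event 5 (Eve -> Oscar, 1): Eve: 1 -> 0, Oscar: 9 -> 10. State: Eve=0, Oscar=10
Event 6 (Eve +3): Eve: 0 -> 3. State: Eve=3, Oscar=10

Eve's final count: 3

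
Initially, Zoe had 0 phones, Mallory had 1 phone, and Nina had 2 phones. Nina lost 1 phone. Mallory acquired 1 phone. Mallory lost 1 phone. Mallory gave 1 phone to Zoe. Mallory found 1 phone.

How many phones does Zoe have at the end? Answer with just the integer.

Answer: 1

Derivation:
Tracking counts step by step:
Start: Zoe=0, Mallory=1, Nina=2
Event 1 (Nina -1): Nina: 2 -> 1. State: Zoe=0, Mallory=1, Nina=1
Event 2 (Mallory +1): Mallory: 1 -> 2. State: Zoe=0, Mallory=2, Nina=1
Event 3 (Mallory -1): Mallory: 2 -> 1. State: Zoe=0, Mallory=1, Nina=1
Event 4 (Mallory -> Zoe, 1): Mallory: 1 -> 0, Zoe: 0 -> 1. State: Zoe=1, Mallory=0, Nina=1
Event 5 (Mallory +1): Mallory: 0 -> 1. State: Zoe=1, Mallory=1, Nina=1

Zoe's final count: 1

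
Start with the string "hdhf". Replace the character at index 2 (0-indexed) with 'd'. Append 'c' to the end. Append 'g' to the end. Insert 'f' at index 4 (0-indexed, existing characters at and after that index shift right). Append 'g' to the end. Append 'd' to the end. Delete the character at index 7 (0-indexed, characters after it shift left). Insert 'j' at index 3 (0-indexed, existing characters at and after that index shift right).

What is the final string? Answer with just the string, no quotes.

Answer: hddjffcgd

Derivation:
Applying each edit step by step:
Start: "hdhf"
Op 1 (replace idx 2: 'h' -> 'd'): "hdhf" -> "hddf"
Op 2 (append 'c'): "hddf" -> "hddfc"
Op 3 (append 'g'): "hddfc" -> "hddfcg"
Op 4 (insert 'f' at idx 4): "hddfcg" -> "hddffcg"
Op 5 (append 'g'): "hddffcg" -> "hddffcgg"
Op 6 (append 'd'): "hddffcgg" -> "hddffcggd"
Op 7 (delete idx 7 = 'g'): "hddffcggd" -> "hddffcgd"
Op 8 (insert 'j' at idx 3): "hddffcgd" -> "hddjffcgd"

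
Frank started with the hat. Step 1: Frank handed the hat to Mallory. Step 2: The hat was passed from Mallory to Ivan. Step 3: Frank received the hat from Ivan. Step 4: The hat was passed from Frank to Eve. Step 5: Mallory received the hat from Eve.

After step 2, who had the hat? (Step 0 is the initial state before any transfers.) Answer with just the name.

Tracking the hat holder through step 2:
After step 0 (start): Frank
After step 1: Mallory
After step 2: Ivan

At step 2, the holder is Ivan.

Answer: Ivan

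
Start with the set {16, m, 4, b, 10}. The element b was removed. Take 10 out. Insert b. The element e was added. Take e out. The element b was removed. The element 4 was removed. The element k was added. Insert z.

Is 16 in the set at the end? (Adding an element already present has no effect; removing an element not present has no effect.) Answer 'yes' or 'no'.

Tracking the set through each operation:
Start: {10, 16, 4, b, m}
Event 1 (remove b): removed. Set: {10, 16, 4, m}
Event 2 (remove 10): removed. Set: {16, 4, m}
Event 3 (add b): added. Set: {16, 4, b, m}
Event 4 (add e): added. Set: {16, 4, b, e, m}
Event 5 (remove e): removed. Set: {16, 4, b, m}
Event 6 (remove b): removed. Set: {16, 4, m}
Event 7 (remove 4): removed. Set: {16, m}
Event 8 (add k): added. Set: {16, k, m}
Event 9 (add z): added. Set: {16, k, m, z}

Final set: {16, k, m, z} (size 4)
16 is in the final set.

Answer: yes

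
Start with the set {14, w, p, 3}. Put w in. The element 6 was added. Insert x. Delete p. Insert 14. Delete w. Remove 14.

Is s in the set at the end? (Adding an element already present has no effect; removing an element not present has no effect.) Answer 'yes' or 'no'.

Tracking the set through each operation:
Start: {14, 3, p, w}
Event 1 (add w): already present, no change. Set: {14, 3, p, w}
Event 2 (add 6): added. Set: {14, 3, 6, p, w}
Event 3 (add x): added. Set: {14, 3, 6, p, w, x}
Event 4 (remove p): removed. Set: {14, 3, 6, w, x}
Event 5 (add 14): already present, no change. Set: {14, 3, 6, w, x}
Event 6 (remove w): removed. Set: {14, 3, 6, x}
Event 7 (remove 14): removed. Set: {3, 6, x}

Final set: {3, 6, x} (size 3)
s is NOT in the final set.

Answer: no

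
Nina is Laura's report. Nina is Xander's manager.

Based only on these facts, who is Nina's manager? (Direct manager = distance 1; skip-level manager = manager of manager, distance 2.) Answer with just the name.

Reconstructing the manager chain from the given facts:
  Laura -> Nina -> Xander
(each arrow means 'manager of the next')
Positions in the chain (0 = top):
  position of Laura: 0
  position of Nina: 1
  position of Xander: 2

Nina is at position 1; the manager is 1 step up the chain, i.e. position 0: Laura.

Answer: Laura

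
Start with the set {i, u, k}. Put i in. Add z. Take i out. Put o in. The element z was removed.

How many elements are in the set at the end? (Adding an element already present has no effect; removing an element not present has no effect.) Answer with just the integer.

Tracking the set through each operation:
Start: {i, k, u}
Event 1 (add i): already present, no change. Set: {i, k, u}
Event 2 (add z): added. Set: {i, k, u, z}
Event 3 (remove i): removed. Set: {k, u, z}
Event 4 (add o): added. Set: {k, o, u, z}
Event 5 (remove z): removed. Set: {k, o, u}

Final set: {k, o, u} (size 3)

Answer: 3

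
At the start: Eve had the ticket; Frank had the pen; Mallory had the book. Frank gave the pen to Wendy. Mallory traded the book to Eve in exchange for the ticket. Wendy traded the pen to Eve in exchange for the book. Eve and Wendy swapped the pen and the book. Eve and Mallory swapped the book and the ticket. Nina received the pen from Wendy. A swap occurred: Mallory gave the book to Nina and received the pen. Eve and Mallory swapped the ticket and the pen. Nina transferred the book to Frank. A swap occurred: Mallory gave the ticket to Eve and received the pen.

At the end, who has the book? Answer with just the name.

Answer: Frank

Derivation:
Tracking all object holders:
Start: ticket:Eve, pen:Frank, book:Mallory
Event 1 (give pen: Frank -> Wendy). State: ticket:Eve, pen:Wendy, book:Mallory
Event 2 (swap book<->ticket: now book:Eve, ticket:Mallory). State: ticket:Mallory, pen:Wendy, book:Eve
Event 3 (swap pen<->book: now pen:Eve, book:Wendy). State: ticket:Mallory, pen:Eve, book:Wendy
Event 4 (swap pen<->book: now pen:Wendy, book:Eve). State: ticket:Mallory, pen:Wendy, book:Eve
Event 5 (swap book<->ticket: now book:Mallory, ticket:Eve). State: ticket:Eve, pen:Wendy, book:Mallory
Event 6 (give pen: Wendy -> Nina). State: ticket:Eve, pen:Nina, book:Mallory
Event 7 (swap book<->pen: now book:Nina, pen:Mallory). State: ticket:Eve, pen:Mallory, book:Nina
Event 8 (swap ticket<->pen: now ticket:Mallory, pen:Eve). State: ticket:Mallory, pen:Eve, book:Nina
Event 9 (give book: Nina -> Frank). State: ticket:Mallory, pen:Eve, book:Frank
Event 10 (swap ticket<->pen: now ticket:Eve, pen:Mallory). State: ticket:Eve, pen:Mallory, book:Frank

Final state: ticket:Eve, pen:Mallory, book:Frank
The book is held by Frank.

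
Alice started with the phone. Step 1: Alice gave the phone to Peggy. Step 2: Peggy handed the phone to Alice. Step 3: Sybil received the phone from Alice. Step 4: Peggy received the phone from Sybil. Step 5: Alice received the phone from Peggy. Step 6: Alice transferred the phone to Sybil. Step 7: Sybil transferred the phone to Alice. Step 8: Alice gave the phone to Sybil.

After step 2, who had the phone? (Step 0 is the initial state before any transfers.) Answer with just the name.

Tracking the phone holder through step 2:
After step 0 (start): Alice
After step 1: Peggy
After step 2: Alice

At step 2, the holder is Alice.

Answer: Alice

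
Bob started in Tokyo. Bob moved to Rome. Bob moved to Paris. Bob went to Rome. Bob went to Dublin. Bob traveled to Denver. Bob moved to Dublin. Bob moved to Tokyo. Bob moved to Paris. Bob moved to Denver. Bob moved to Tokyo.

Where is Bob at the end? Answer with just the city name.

Answer: Tokyo

Derivation:
Tracking Bob's location:
Start: Bob is in Tokyo.
After move 1: Tokyo -> Rome. Bob is in Rome.
After move 2: Rome -> Paris. Bob is in Paris.
After move 3: Paris -> Rome. Bob is in Rome.
After move 4: Rome -> Dublin. Bob is in Dublin.
After move 5: Dublin -> Denver. Bob is in Denver.
After move 6: Denver -> Dublin. Bob is in Dublin.
After move 7: Dublin -> Tokyo. Bob is in Tokyo.
After move 8: Tokyo -> Paris. Bob is in Paris.
After move 9: Paris -> Denver. Bob is in Denver.
After move 10: Denver -> Tokyo. Bob is in Tokyo.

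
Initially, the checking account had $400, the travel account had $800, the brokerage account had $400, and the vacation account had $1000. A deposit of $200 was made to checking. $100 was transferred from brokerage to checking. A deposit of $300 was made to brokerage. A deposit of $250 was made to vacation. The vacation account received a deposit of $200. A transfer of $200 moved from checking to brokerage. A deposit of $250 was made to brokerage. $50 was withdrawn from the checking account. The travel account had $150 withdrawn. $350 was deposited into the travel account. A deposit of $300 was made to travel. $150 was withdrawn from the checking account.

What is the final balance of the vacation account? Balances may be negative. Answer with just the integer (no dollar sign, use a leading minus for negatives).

Answer: 1450

Derivation:
Tracking account balances step by step:
Start: checking=400, travel=800, brokerage=400, vacation=1000
Event 1 (deposit 200 to checking): checking: 400 + 200 = 600. Balances: checking=600, travel=800, brokerage=400, vacation=1000
Event 2 (transfer 100 brokerage -> checking): brokerage: 400 - 100 = 300, checking: 600 + 100 = 700. Balances: checking=700, travel=800, brokerage=300, vacation=1000
Event 3 (deposit 300 to brokerage): brokerage: 300 + 300 = 600. Balances: checking=700, travel=800, brokerage=600, vacation=1000
Event 4 (deposit 250 to vacation): vacation: 1000 + 250 = 1250. Balances: checking=700, travel=800, brokerage=600, vacation=1250
Event 5 (deposit 200 to vacation): vacation: 1250 + 200 = 1450. Balances: checking=700, travel=800, brokerage=600, vacation=1450
Event 6 (transfer 200 checking -> brokerage): checking: 700 - 200 = 500, brokerage: 600 + 200 = 800. Balances: checking=500, travel=800, brokerage=800, vacation=1450
Event 7 (deposit 250 to brokerage): brokerage: 800 + 250 = 1050. Balances: checking=500, travel=800, brokerage=1050, vacation=1450
Event 8 (withdraw 50 from checking): checking: 500 - 50 = 450. Balances: checking=450, travel=800, brokerage=1050, vacation=1450
Event 9 (withdraw 150 from travel): travel: 800 - 150 = 650. Balances: checking=450, travel=650, brokerage=1050, vacation=1450
Event 10 (deposit 350 to travel): travel: 650 + 350 = 1000. Balances: checking=450, travel=1000, brokerage=1050, vacation=1450
Event 11 (deposit 300 to travel): travel: 1000 + 300 = 1300. Balances: checking=450, travel=1300, brokerage=1050, vacation=1450
Event 12 (withdraw 150 from checking): checking: 450 - 150 = 300. Balances: checking=300, travel=1300, brokerage=1050, vacation=1450

Final balance of vacation: 1450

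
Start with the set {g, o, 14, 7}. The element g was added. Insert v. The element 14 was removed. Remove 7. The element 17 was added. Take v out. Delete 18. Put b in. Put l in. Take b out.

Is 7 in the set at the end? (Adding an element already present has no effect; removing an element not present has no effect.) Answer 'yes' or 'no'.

Tracking the set through each operation:
Start: {14, 7, g, o}
Event 1 (add g): already present, no change. Set: {14, 7, g, o}
Event 2 (add v): added. Set: {14, 7, g, o, v}
Event 3 (remove 14): removed. Set: {7, g, o, v}
Event 4 (remove 7): removed. Set: {g, o, v}
Event 5 (add 17): added. Set: {17, g, o, v}
Event 6 (remove v): removed. Set: {17, g, o}
Event 7 (remove 18): not present, no change. Set: {17, g, o}
Event 8 (add b): added. Set: {17, b, g, o}
Event 9 (add l): added. Set: {17, b, g, l, o}
Event 10 (remove b): removed. Set: {17, g, l, o}

Final set: {17, g, l, o} (size 4)
7 is NOT in the final set.

Answer: no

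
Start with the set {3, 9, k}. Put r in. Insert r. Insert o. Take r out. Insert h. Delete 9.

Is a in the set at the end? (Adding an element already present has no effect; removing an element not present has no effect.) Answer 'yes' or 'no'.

Tracking the set through each operation:
Start: {3, 9, k}
Event 1 (add r): added. Set: {3, 9, k, r}
Event 2 (add r): already present, no change. Set: {3, 9, k, r}
Event 3 (add o): added. Set: {3, 9, k, o, r}
Event 4 (remove r): removed. Set: {3, 9, k, o}
Event 5 (add h): added. Set: {3, 9, h, k, o}
Event 6 (remove 9): removed. Set: {3, h, k, o}

Final set: {3, h, k, o} (size 4)
a is NOT in the final set.

Answer: no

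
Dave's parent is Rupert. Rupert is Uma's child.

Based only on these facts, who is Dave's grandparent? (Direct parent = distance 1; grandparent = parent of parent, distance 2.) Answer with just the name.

Answer: Uma

Derivation:
Reconstructing the parent chain from the given facts:
  Uma -> Rupert -> Dave
(each arrow means 'parent of the next')
Positions in the chain (0 = top):
  position of Uma: 0
  position of Rupert: 1
  position of Dave: 2

Dave is at position 2; the grandparent is 2 steps up the chain, i.e. position 0: Uma.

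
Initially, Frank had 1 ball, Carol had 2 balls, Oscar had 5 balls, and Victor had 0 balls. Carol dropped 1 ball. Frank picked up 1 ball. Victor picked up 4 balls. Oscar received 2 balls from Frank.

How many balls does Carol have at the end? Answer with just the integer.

Tracking counts step by step:
Start: Frank=1, Carol=2, Oscar=5, Victor=0
Event 1 (Carol -1): Carol: 2 -> 1. State: Frank=1, Carol=1, Oscar=5, Victor=0
Event 2 (Frank +1): Frank: 1 -> 2. State: Frank=2, Carol=1, Oscar=5, Victor=0
Event 3 (Victor +4): Victor: 0 -> 4. State: Frank=2, Carol=1, Oscar=5, Victor=4
Event 4 (Frank -> Oscar, 2): Frank: 2 -> 0, Oscar: 5 -> 7. State: Frank=0, Carol=1, Oscar=7, Victor=4

Carol's final count: 1

Answer: 1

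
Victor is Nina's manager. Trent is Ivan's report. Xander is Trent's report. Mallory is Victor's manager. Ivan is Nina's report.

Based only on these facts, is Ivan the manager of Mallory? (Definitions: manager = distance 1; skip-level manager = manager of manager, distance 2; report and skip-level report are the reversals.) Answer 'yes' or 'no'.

Answer: no

Derivation:
Reconstructing the manager chain from the given facts:
  Mallory -> Victor -> Nina -> Ivan -> Trent -> Xander
(each arrow means 'manager of the next')
Positions in the chain (0 = top):
  position of Mallory: 0
  position of Victor: 1
  position of Nina: 2
  position of Ivan: 3
  position of Trent: 4
  position of Xander: 5

Ivan is at position 3, Mallory is at position 0; signed distance (j - i) = -3.
'manager' requires j - i = 1. Actual distance is -3, so the relation does NOT hold.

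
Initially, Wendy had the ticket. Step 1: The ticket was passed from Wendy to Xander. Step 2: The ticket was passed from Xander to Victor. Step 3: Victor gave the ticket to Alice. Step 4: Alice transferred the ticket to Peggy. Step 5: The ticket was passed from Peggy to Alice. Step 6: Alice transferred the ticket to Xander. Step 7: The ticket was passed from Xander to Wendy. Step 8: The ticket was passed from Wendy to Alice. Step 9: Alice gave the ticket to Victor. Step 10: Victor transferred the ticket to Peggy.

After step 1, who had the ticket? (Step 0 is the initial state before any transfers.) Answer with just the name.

Tracking the ticket holder through step 1:
After step 0 (start): Wendy
After step 1: Xander

At step 1, the holder is Xander.

Answer: Xander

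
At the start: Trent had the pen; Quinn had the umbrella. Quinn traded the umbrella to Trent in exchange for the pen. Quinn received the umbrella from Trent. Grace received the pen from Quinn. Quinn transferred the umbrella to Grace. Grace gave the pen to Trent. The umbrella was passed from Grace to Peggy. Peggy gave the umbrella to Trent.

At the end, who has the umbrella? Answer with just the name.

Tracking all object holders:
Start: pen:Trent, umbrella:Quinn
Event 1 (swap umbrella<->pen: now umbrella:Trent, pen:Quinn). State: pen:Quinn, umbrella:Trent
Event 2 (give umbrella: Trent -> Quinn). State: pen:Quinn, umbrella:Quinn
Event 3 (give pen: Quinn -> Grace). State: pen:Grace, umbrella:Quinn
Event 4 (give umbrella: Quinn -> Grace). State: pen:Grace, umbrella:Grace
Event 5 (give pen: Grace -> Trent). State: pen:Trent, umbrella:Grace
Event 6 (give umbrella: Grace -> Peggy). State: pen:Trent, umbrella:Peggy
Event 7 (give umbrella: Peggy -> Trent). State: pen:Trent, umbrella:Trent

Final state: pen:Trent, umbrella:Trent
The umbrella is held by Trent.

Answer: Trent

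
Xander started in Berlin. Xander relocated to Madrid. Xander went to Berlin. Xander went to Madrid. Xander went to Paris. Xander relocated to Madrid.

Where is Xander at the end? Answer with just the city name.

Tracking Xander's location:
Start: Xander is in Berlin.
After move 1: Berlin -> Madrid. Xander is in Madrid.
After move 2: Madrid -> Berlin. Xander is in Berlin.
After move 3: Berlin -> Madrid. Xander is in Madrid.
After move 4: Madrid -> Paris. Xander is in Paris.
After move 5: Paris -> Madrid. Xander is in Madrid.

Answer: Madrid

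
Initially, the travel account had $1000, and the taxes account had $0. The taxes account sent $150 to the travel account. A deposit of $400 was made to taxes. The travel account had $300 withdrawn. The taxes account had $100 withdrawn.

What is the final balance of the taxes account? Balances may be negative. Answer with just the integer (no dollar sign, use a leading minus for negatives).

Answer: 150

Derivation:
Tracking account balances step by step:
Start: travel=1000, taxes=0
Event 1 (transfer 150 taxes -> travel): taxes: 0 - 150 = -150, travel: 1000 + 150 = 1150. Balances: travel=1150, taxes=-150
Event 2 (deposit 400 to taxes): taxes: -150 + 400 = 250. Balances: travel=1150, taxes=250
Event 3 (withdraw 300 from travel): travel: 1150 - 300 = 850. Balances: travel=850, taxes=250
Event 4 (withdraw 100 from taxes): taxes: 250 - 100 = 150. Balances: travel=850, taxes=150

Final balance of taxes: 150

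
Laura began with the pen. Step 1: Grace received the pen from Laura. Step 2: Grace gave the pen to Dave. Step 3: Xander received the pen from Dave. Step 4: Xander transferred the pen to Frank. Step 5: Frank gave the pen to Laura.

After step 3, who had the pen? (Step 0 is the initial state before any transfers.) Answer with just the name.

Tracking the pen holder through step 3:
After step 0 (start): Laura
After step 1: Grace
After step 2: Dave
After step 3: Xander

At step 3, the holder is Xander.

Answer: Xander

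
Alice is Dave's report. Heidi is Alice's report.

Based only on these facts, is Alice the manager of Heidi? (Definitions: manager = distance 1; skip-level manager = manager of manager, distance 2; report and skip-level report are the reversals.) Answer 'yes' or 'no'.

Reconstructing the manager chain from the given facts:
  Dave -> Alice -> Heidi
(each arrow means 'manager of the next')
Positions in the chain (0 = top):
  position of Dave: 0
  position of Alice: 1
  position of Heidi: 2

Alice is at position 1, Heidi is at position 2; signed distance (j - i) = 1.
'manager' requires j - i = 1. Actual distance is 1, so the relation HOLDS.

Answer: yes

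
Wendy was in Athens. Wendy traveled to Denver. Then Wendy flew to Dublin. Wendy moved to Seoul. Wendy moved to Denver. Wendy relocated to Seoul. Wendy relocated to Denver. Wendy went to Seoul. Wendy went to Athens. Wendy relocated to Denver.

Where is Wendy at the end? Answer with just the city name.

Tracking Wendy's location:
Start: Wendy is in Athens.
After move 1: Athens -> Denver. Wendy is in Denver.
After move 2: Denver -> Dublin. Wendy is in Dublin.
After move 3: Dublin -> Seoul. Wendy is in Seoul.
After move 4: Seoul -> Denver. Wendy is in Denver.
After move 5: Denver -> Seoul. Wendy is in Seoul.
After move 6: Seoul -> Denver. Wendy is in Denver.
After move 7: Denver -> Seoul. Wendy is in Seoul.
After move 8: Seoul -> Athens. Wendy is in Athens.
After move 9: Athens -> Denver. Wendy is in Denver.

Answer: Denver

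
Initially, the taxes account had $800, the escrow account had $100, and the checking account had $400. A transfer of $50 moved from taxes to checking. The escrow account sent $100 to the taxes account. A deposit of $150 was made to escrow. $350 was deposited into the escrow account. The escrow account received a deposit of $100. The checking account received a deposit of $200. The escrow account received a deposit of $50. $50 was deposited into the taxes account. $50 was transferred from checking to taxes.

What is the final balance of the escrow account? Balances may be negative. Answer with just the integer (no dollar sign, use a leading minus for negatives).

Answer: 650

Derivation:
Tracking account balances step by step:
Start: taxes=800, escrow=100, checking=400
Event 1 (transfer 50 taxes -> checking): taxes: 800 - 50 = 750, checking: 400 + 50 = 450. Balances: taxes=750, escrow=100, checking=450
Event 2 (transfer 100 escrow -> taxes): escrow: 100 - 100 = 0, taxes: 750 + 100 = 850. Balances: taxes=850, escrow=0, checking=450
Event 3 (deposit 150 to escrow): escrow: 0 + 150 = 150. Balances: taxes=850, escrow=150, checking=450
Event 4 (deposit 350 to escrow): escrow: 150 + 350 = 500. Balances: taxes=850, escrow=500, checking=450
Event 5 (deposit 100 to escrow): escrow: 500 + 100 = 600. Balances: taxes=850, escrow=600, checking=450
Event 6 (deposit 200 to checking): checking: 450 + 200 = 650. Balances: taxes=850, escrow=600, checking=650
Event 7 (deposit 50 to escrow): escrow: 600 + 50 = 650. Balances: taxes=850, escrow=650, checking=650
Event 8 (deposit 50 to taxes): taxes: 850 + 50 = 900. Balances: taxes=900, escrow=650, checking=650
Event 9 (transfer 50 checking -> taxes): checking: 650 - 50 = 600, taxes: 900 + 50 = 950. Balances: taxes=950, escrow=650, checking=600

Final balance of escrow: 650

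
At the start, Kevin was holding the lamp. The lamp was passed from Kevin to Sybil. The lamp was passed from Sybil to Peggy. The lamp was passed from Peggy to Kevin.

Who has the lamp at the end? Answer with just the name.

Answer: Kevin

Derivation:
Tracking the lamp through each event:
Start: Kevin has the lamp.
After event 1: Sybil has the lamp.
After event 2: Peggy has the lamp.
After event 3: Kevin has the lamp.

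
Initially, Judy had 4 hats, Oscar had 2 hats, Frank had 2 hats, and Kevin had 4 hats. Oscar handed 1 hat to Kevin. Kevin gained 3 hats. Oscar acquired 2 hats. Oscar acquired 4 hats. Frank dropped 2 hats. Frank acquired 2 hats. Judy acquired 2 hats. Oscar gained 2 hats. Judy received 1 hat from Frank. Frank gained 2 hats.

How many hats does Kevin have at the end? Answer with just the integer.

Answer: 8

Derivation:
Tracking counts step by step:
Start: Judy=4, Oscar=2, Frank=2, Kevin=4
Event 1 (Oscar -> Kevin, 1): Oscar: 2 -> 1, Kevin: 4 -> 5. State: Judy=4, Oscar=1, Frank=2, Kevin=5
Event 2 (Kevin +3): Kevin: 5 -> 8. State: Judy=4, Oscar=1, Frank=2, Kevin=8
Event 3 (Oscar +2): Oscar: 1 -> 3. State: Judy=4, Oscar=3, Frank=2, Kevin=8
Event 4 (Oscar +4): Oscar: 3 -> 7. State: Judy=4, Oscar=7, Frank=2, Kevin=8
Event 5 (Frank -2): Frank: 2 -> 0. State: Judy=4, Oscar=7, Frank=0, Kevin=8
Event 6 (Frank +2): Frank: 0 -> 2. State: Judy=4, Oscar=7, Frank=2, Kevin=8
Event 7 (Judy +2): Judy: 4 -> 6. State: Judy=6, Oscar=7, Frank=2, Kevin=8
Event 8 (Oscar +2): Oscar: 7 -> 9. State: Judy=6, Oscar=9, Frank=2, Kevin=8
Event 9 (Frank -> Judy, 1): Frank: 2 -> 1, Judy: 6 -> 7. State: Judy=7, Oscar=9, Frank=1, Kevin=8
Event 10 (Frank +2): Frank: 1 -> 3. State: Judy=7, Oscar=9, Frank=3, Kevin=8

Kevin's final count: 8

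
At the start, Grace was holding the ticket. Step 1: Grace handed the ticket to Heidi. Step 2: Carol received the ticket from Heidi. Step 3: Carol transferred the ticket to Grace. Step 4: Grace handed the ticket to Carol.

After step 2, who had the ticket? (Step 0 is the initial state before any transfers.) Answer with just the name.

Answer: Carol

Derivation:
Tracking the ticket holder through step 2:
After step 0 (start): Grace
After step 1: Heidi
After step 2: Carol

At step 2, the holder is Carol.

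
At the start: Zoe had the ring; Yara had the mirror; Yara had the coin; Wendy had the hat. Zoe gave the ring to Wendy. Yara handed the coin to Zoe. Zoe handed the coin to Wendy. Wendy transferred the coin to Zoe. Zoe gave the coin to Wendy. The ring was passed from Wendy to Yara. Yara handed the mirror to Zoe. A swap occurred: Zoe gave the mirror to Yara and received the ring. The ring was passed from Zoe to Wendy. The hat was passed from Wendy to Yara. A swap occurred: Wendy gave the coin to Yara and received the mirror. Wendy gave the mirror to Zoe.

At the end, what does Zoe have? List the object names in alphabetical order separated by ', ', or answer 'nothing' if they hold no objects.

Answer: mirror

Derivation:
Tracking all object holders:
Start: ring:Zoe, mirror:Yara, coin:Yara, hat:Wendy
Event 1 (give ring: Zoe -> Wendy). State: ring:Wendy, mirror:Yara, coin:Yara, hat:Wendy
Event 2 (give coin: Yara -> Zoe). State: ring:Wendy, mirror:Yara, coin:Zoe, hat:Wendy
Event 3 (give coin: Zoe -> Wendy). State: ring:Wendy, mirror:Yara, coin:Wendy, hat:Wendy
Event 4 (give coin: Wendy -> Zoe). State: ring:Wendy, mirror:Yara, coin:Zoe, hat:Wendy
Event 5 (give coin: Zoe -> Wendy). State: ring:Wendy, mirror:Yara, coin:Wendy, hat:Wendy
Event 6 (give ring: Wendy -> Yara). State: ring:Yara, mirror:Yara, coin:Wendy, hat:Wendy
Event 7 (give mirror: Yara -> Zoe). State: ring:Yara, mirror:Zoe, coin:Wendy, hat:Wendy
Event 8 (swap mirror<->ring: now mirror:Yara, ring:Zoe). State: ring:Zoe, mirror:Yara, coin:Wendy, hat:Wendy
Event 9 (give ring: Zoe -> Wendy). State: ring:Wendy, mirror:Yara, coin:Wendy, hat:Wendy
Event 10 (give hat: Wendy -> Yara). State: ring:Wendy, mirror:Yara, coin:Wendy, hat:Yara
Event 11 (swap coin<->mirror: now coin:Yara, mirror:Wendy). State: ring:Wendy, mirror:Wendy, coin:Yara, hat:Yara
Event 12 (give mirror: Wendy -> Zoe). State: ring:Wendy, mirror:Zoe, coin:Yara, hat:Yara

Final state: ring:Wendy, mirror:Zoe, coin:Yara, hat:Yara
Zoe holds: mirror.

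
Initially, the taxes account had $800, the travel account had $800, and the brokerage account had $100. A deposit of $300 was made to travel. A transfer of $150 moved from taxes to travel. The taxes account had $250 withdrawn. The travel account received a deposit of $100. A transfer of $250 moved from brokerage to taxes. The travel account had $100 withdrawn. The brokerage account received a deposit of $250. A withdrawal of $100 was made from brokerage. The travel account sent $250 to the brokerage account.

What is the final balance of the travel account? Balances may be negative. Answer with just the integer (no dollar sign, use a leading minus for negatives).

Tracking account balances step by step:
Start: taxes=800, travel=800, brokerage=100
Event 1 (deposit 300 to travel): travel: 800 + 300 = 1100. Balances: taxes=800, travel=1100, brokerage=100
Event 2 (transfer 150 taxes -> travel): taxes: 800 - 150 = 650, travel: 1100 + 150 = 1250. Balances: taxes=650, travel=1250, brokerage=100
Event 3 (withdraw 250 from taxes): taxes: 650 - 250 = 400. Balances: taxes=400, travel=1250, brokerage=100
Event 4 (deposit 100 to travel): travel: 1250 + 100 = 1350. Balances: taxes=400, travel=1350, brokerage=100
Event 5 (transfer 250 brokerage -> taxes): brokerage: 100 - 250 = -150, taxes: 400 + 250 = 650. Balances: taxes=650, travel=1350, brokerage=-150
Event 6 (withdraw 100 from travel): travel: 1350 - 100 = 1250. Balances: taxes=650, travel=1250, brokerage=-150
Event 7 (deposit 250 to brokerage): brokerage: -150 + 250 = 100. Balances: taxes=650, travel=1250, brokerage=100
Event 8 (withdraw 100 from brokerage): brokerage: 100 - 100 = 0. Balances: taxes=650, travel=1250, brokerage=0
Event 9 (transfer 250 travel -> brokerage): travel: 1250 - 250 = 1000, brokerage: 0 + 250 = 250. Balances: taxes=650, travel=1000, brokerage=250

Final balance of travel: 1000

Answer: 1000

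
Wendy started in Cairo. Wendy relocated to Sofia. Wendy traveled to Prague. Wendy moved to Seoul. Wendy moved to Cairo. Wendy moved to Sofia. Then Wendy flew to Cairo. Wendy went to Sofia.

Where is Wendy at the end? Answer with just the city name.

Tracking Wendy's location:
Start: Wendy is in Cairo.
After move 1: Cairo -> Sofia. Wendy is in Sofia.
After move 2: Sofia -> Prague. Wendy is in Prague.
After move 3: Prague -> Seoul. Wendy is in Seoul.
After move 4: Seoul -> Cairo. Wendy is in Cairo.
After move 5: Cairo -> Sofia. Wendy is in Sofia.
After move 6: Sofia -> Cairo. Wendy is in Cairo.
After move 7: Cairo -> Sofia. Wendy is in Sofia.

Answer: Sofia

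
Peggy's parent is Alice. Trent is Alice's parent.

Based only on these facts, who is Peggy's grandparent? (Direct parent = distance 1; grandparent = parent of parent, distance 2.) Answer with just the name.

Answer: Trent

Derivation:
Reconstructing the parent chain from the given facts:
  Trent -> Alice -> Peggy
(each arrow means 'parent of the next')
Positions in the chain (0 = top):
  position of Trent: 0
  position of Alice: 1
  position of Peggy: 2

Peggy is at position 2; the grandparent is 2 steps up the chain, i.e. position 0: Trent.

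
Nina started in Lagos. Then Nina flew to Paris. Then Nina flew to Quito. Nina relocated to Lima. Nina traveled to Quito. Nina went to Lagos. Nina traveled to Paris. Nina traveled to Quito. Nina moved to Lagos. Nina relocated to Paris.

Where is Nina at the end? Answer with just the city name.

Tracking Nina's location:
Start: Nina is in Lagos.
After move 1: Lagos -> Paris. Nina is in Paris.
After move 2: Paris -> Quito. Nina is in Quito.
After move 3: Quito -> Lima. Nina is in Lima.
After move 4: Lima -> Quito. Nina is in Quito.
After move 5: Quito -> Lagos. Nina is in Lagos.
After move 6: Lagos -> Paris. Nina is in Paris.
After move 7: Paris -> Quito. Nina is in Quito.
After move 8: Quito -> Lagos. Nina is in Lagos.
After move 9: Lagos -> Paris. Nina is in Paris.

Answer: Paris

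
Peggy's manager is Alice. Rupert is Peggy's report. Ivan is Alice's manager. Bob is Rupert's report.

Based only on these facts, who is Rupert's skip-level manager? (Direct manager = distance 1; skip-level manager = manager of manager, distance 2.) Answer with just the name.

Answer: Alice

Derivation:
Reconstructing the manager chain from the given facts:
  Ivan -> Alice -> Peggy -> Rupert -> Bob
(each arrow means 'manager of the next')
Positions in the chain (0 = top):
  position of Ivan: 0
  position of Alice: 1
  position of Peggy: 2
  position of Rupert: 3
  position of Bob: 4

Rupert is at position 3; the skip-level manager is 2 steps up the chain, i.e. position 1: Alice.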